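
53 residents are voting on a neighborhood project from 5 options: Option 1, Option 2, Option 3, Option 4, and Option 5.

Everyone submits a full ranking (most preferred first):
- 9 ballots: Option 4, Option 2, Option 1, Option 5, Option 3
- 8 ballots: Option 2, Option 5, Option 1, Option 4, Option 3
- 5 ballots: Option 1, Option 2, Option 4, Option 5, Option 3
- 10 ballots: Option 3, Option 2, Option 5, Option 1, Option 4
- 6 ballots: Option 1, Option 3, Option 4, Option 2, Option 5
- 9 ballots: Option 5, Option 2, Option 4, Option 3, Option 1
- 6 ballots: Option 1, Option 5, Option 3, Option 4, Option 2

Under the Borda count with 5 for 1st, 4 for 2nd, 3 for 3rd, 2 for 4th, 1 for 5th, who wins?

Option 1: 9×3 + 8×3 + 5×5 + 10×2 + 6×5 + 9×1 + 6×5 = 165
Option 2: 9×4 + 8×5 + 5×4 + 10×4 + 6×2 + 9×4 + 6×1 = 190
Option 3: 9×1 + 8×1 + 5×1 + 10×5 + 6×4 + 9×2 + 6×3 = 132
Option 4: 9×5 + 8×2 + 5×3 + 10×1 + 6×3 + 9×3 + 6×2 = 143
Option 5: 9×2 + 8×4 + 5×2 + 10×3 + 6×1 + 9×5 + 6×4 = 165

Option 2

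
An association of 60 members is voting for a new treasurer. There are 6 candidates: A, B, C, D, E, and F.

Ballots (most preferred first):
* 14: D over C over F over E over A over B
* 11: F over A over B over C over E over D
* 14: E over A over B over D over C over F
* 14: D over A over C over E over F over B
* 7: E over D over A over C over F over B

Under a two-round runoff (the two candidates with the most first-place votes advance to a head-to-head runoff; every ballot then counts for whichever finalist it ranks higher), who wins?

Round 1 first-place votes: A 0, B 0, C 0, D 28, E 21, F 11. D and E advance.
Runoff: D is ranked above E on 28 ballots, E above D on 32.

E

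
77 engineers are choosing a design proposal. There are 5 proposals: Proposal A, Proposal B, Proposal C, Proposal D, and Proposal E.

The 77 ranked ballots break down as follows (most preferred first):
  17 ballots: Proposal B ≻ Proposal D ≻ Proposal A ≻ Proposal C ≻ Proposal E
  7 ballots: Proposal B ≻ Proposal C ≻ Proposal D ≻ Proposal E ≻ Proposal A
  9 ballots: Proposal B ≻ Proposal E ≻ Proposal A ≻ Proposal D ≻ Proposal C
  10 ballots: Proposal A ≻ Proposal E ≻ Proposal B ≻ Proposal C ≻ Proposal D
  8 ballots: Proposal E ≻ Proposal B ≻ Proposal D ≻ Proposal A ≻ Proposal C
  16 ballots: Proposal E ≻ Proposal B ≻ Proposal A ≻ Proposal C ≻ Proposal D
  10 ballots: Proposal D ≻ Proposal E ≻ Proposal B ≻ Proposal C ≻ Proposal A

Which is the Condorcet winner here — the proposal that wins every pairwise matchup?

Proposal E vs Proposal A: 50–27
Proposal E vs Proposal B: 44–33
Proposal E vs Proposal C: 53–24
Proposal E vs Proposal D: 43–34
Proposal E beats every other proposal.

Proposal E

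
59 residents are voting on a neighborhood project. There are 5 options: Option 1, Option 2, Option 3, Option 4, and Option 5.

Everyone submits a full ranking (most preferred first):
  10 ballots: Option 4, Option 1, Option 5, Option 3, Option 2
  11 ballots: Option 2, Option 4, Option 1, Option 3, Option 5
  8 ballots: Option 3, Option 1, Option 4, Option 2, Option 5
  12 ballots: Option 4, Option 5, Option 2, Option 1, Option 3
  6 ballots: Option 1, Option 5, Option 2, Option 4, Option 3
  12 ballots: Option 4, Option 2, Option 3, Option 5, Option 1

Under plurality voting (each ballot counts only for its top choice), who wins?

First-place votes: Option 1 6, Option 2 11, Option 3 8, Option 4 34, Option 5 0.

Option 4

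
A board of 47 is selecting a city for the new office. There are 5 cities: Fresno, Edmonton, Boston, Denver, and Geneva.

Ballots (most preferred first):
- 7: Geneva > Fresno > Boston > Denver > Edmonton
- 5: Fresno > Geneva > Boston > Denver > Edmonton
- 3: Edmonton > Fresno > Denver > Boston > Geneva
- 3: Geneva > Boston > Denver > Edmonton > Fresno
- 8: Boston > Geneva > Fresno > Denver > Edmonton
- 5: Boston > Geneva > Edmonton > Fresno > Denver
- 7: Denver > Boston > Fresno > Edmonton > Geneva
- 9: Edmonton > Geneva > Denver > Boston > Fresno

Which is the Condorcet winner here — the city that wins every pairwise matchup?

Geneva

Geneva vs Fresno: 32–15
Geneva vs Edmonton: 28–19
Geneva vs Boston: 24–23
Geneva vs Denver: 37–10
Geneva beats every other city.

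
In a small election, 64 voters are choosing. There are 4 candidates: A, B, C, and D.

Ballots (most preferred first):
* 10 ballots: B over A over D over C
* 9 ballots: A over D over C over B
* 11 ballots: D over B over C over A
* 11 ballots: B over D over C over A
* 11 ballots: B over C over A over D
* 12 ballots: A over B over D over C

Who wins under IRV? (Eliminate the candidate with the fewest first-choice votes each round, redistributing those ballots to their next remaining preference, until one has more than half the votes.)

B

Round 1: A 21, B 32, C 0, D 11. C eliminated.
Round 2: A 21, B 32, D 11. D eliminated.
Round 3: A 21, B 43. B has a majority (≥33).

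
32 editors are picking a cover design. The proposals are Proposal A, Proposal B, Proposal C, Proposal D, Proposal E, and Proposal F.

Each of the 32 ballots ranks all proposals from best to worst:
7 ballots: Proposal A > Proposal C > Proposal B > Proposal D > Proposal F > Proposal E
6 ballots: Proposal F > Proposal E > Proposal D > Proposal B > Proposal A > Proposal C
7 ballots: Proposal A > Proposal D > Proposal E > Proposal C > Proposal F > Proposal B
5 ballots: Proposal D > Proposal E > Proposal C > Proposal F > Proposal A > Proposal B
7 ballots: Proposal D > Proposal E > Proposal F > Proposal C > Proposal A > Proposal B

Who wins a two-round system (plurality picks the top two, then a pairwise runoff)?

Proposal D

Round 1 first-place votes: Proposal A 14, Proposal B 0, Proposal C 0, Proposal D 12, Proposal E 0, Proposal F 6. Proposal A and Proposal D advance.
Runoff: Proposal A is ranked above Proposal D on 14 ballots, Proposal D above Proposal A on 18.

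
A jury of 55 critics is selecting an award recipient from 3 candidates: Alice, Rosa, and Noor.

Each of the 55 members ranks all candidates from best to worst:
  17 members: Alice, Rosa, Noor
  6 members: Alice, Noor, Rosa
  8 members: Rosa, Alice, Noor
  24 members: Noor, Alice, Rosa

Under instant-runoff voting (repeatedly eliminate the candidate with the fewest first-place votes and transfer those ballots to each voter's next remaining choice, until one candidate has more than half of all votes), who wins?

Round 1: Alice 23, Rosa 8, Noor 24. Rosa eliminated.
Round 2: Alice 31, Noor 24. Alice has a majority (≥28).

Alice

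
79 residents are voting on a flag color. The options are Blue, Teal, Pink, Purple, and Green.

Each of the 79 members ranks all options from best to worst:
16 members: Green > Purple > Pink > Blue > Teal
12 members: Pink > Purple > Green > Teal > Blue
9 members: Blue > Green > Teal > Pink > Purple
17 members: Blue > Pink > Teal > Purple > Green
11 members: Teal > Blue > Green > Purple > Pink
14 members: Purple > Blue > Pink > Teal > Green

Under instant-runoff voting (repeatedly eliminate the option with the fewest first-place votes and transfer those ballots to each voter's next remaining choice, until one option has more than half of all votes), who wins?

Round 1: Blue 26, Teal 11, Pink 12, Purple 14, Green 16. Teal eliminated.
Round 2: Blue 37, Pink 12, Purple 14, Green 16. Pink eliminated.
Round 3: Blue 37, Purple 26, Green 16. Green eliminated.
Round 4: Blue 37, Purple 42. Purple has a majority (≥40).

Purple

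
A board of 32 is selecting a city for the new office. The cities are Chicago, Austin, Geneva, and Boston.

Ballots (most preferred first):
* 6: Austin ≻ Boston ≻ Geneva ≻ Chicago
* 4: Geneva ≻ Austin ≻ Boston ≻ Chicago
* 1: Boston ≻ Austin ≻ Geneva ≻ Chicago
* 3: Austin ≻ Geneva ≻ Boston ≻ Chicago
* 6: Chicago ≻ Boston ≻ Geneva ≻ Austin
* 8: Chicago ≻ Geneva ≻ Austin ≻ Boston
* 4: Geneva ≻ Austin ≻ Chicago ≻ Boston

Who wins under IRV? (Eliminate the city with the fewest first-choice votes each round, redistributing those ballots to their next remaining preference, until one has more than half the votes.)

Austin

Round 1: Chicago 14, Austin 9, Geneva 8, Boston 1. Boston eliminated.
Round 2: Chicago 14, Austin 10, Geneva 8. Geneva eliminated.
Round 3: Chicago 14, Austin 18. Austin has a majority (≥17).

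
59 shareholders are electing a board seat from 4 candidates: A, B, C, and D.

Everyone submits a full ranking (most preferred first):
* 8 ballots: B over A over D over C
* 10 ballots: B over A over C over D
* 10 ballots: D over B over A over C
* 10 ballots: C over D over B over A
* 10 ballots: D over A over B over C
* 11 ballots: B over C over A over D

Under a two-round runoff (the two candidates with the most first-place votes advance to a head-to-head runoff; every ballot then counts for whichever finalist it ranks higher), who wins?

Round 1 first-place votes: A 0, B 29, C 10, D 20. B and D advance.
Runoff: B is ranked above D on 29 ballots, D above B on 30.

D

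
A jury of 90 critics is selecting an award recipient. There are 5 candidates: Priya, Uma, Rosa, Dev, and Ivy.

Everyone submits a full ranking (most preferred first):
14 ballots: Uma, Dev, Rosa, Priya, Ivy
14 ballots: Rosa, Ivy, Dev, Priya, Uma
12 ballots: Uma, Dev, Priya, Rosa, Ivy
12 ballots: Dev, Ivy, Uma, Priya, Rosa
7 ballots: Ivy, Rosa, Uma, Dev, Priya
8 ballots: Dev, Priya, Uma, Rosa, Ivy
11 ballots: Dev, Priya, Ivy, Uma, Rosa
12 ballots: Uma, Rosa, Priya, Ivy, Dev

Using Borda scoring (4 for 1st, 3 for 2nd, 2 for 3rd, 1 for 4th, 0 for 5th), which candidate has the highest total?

Dev

Priya: 14×1 + 14×1 + 12×2 + 12×1 + 7×0 + 8×3 + 11×3 + 12×2 = 145
Uma: 14×4 + 14×0 + 12×4 + 12×2 + 7×2 + 8×2 + 11×1 + 12×4 = 217
Rosa: 14×2 + 14×4 + 12×1 + 12×0 + 7×3 + 8×1 + 11×0 + 12×3 = 161
Dev: 14×3 + 14×2 + 12×3 + 12×4 + 7×1 + 8×4 + 11×4 + 12×0 = 237
Ivy: 14×0 + 14×3 + 12×0 + 12×3 + 7×4 + 8×0 + 11×2 + 12×1 = 140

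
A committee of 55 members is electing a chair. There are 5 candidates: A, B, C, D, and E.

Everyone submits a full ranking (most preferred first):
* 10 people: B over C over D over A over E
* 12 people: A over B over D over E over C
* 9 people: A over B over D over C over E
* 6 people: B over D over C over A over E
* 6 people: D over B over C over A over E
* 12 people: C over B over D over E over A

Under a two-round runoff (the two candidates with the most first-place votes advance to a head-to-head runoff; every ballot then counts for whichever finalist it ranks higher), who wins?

Round 1 first-place votes: A 21, B 16, C 12, D 6, E 0. A and B advance.
Runoff: A is ranked above B on 21 ballots, B above A on 34.

B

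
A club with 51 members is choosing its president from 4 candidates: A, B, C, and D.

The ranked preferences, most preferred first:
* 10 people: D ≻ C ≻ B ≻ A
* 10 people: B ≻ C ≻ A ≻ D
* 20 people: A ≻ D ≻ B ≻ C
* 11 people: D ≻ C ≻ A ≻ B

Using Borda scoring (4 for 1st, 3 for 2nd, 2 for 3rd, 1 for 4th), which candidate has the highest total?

A: 10×1 + 10×2 + 20×4 + 11×2 = 132
B: 10×2 + 10×4 + 20×2 + 11×1 = 111
C: 10×3 + 10×3 + 20×1 + 11×3 = 113
D: 10×4 + 10×1 + 20×3 + 11×4 = 154

D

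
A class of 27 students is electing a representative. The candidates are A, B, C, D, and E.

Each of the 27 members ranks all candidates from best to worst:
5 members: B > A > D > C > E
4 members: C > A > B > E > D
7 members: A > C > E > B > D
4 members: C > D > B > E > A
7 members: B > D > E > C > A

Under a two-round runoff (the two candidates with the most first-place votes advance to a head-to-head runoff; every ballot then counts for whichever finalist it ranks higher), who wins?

Round 1 first-place votes: A 7, B 12, C 8, D 0, E 0. B and C advance.
Runoff: B is ranked above C on 12 ballots, C above B on 15.

C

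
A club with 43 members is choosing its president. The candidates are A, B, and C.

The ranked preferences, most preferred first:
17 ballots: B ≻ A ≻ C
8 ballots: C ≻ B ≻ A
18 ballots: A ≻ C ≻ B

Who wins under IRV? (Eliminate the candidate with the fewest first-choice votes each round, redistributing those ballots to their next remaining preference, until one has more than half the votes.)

B

Round 1: A 18, B 17, C 8. C eliminated.
Round 2: A 18, B 25. B has a majority (≥22).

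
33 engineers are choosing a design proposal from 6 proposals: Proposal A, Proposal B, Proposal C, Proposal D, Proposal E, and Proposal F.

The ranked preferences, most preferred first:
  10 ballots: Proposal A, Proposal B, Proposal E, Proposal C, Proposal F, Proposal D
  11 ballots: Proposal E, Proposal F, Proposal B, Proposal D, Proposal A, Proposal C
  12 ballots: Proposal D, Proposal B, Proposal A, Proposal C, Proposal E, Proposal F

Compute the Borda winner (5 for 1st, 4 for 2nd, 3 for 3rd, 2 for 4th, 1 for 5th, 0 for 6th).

Proposal B

Proposal A: 10×5 + 11×1 + 12×3 = 97
Proposal B: 10×4 + 11×3 + 12×4 = 121
Proposal C: 10×2 + 11×0 + 12×2 = 44
Proposal D: 10×0 + 11×2 + 12×5 = 82
Proposal E: 10×3 + 11×5 + 12×1 = 97
Proposal F: 10×1 + 11×4 + 12×0 = 54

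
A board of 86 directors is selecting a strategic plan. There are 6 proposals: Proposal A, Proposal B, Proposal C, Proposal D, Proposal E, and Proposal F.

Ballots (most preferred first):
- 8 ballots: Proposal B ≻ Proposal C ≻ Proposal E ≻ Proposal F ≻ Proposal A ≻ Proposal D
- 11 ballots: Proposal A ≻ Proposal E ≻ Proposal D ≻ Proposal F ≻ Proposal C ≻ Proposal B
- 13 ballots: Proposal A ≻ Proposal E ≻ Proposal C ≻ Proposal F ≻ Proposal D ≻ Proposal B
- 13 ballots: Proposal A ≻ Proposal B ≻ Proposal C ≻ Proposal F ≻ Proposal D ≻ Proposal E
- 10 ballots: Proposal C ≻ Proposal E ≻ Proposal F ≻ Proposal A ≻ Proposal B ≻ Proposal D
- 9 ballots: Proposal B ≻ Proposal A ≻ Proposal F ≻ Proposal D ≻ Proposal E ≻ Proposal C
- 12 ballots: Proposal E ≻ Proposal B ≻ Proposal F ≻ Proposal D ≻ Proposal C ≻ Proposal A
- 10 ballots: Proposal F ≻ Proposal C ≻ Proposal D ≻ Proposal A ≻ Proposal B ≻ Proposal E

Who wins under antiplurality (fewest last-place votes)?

Last-place votes: Proposal A 12, Proposal B 24, Proposal C 9, Proposal D 18, Proposal E 23, Proposal F 0.

Proposal F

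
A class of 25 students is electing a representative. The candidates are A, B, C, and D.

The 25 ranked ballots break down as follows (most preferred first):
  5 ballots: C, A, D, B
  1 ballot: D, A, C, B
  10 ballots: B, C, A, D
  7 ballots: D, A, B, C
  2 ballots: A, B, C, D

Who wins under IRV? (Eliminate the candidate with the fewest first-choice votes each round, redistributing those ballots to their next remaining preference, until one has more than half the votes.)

Round 1: A 2, B 10, C 5, D 8. A eliminated.
Round 2: B 12, C 5, D 8. C eliminated.
Round 3: B 12, D 13. D has a majority (≥13).

D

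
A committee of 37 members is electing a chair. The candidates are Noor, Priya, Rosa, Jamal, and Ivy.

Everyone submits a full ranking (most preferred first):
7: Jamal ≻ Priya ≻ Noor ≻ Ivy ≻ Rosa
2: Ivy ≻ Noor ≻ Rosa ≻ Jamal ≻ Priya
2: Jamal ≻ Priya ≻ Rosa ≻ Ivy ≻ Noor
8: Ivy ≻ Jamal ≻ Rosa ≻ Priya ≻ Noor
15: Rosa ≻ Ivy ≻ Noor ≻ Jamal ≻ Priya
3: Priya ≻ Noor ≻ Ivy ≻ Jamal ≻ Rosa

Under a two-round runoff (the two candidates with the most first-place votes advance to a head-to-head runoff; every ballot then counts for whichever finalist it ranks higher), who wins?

Round 1 first-place votes: Noor 0, Priya 3, Rosa 15, Jamal 9, Ivy 10. Rosa and Ivy advance.
Runoff: Rosa is ranked above Ivy on 17 ballots, Ivy above Rosa on 20.

Ivy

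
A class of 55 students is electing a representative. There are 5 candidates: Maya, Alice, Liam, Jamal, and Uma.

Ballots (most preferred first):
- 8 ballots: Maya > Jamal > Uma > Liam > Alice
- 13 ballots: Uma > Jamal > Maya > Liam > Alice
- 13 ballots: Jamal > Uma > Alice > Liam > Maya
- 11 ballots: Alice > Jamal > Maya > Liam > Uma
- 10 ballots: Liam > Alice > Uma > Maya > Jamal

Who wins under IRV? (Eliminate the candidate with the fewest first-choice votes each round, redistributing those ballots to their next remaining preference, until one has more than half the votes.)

Jamal

Round 1: Maya 8, Alice 11, Liam 10, Jamal 13, Uma 13. Maya eliminated.
Round 2: Alice 11, Liam 10, Jamal 21, Uma 13. Liam eliminated.
Round 3: Alice 21, Jamal 21, Uma 13. Uma eliminated.
Round 4: Alice 21, Jamal 34. Jamal has a majority (≥28).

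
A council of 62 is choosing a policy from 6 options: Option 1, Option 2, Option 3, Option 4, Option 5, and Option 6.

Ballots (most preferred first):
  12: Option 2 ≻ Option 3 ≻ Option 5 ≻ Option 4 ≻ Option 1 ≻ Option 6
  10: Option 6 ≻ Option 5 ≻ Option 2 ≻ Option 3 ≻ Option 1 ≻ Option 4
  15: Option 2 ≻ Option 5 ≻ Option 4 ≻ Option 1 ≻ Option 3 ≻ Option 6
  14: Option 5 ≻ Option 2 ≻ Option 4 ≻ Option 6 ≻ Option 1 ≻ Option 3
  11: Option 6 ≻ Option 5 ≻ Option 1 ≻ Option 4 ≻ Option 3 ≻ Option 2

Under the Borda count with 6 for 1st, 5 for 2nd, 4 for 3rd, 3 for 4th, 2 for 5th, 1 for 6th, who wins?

Option 5

Option 1: 12×2 + 10×2 + 15×3 + 14×2 + 11×4 = 161
Option 2: 12×6 + 10×4 + 15×6 + 14×5 + 11×1 = 283
Option 3: 12×5 + 10×3 + 15×2 + 14×1 + 11×2 = 156
Option 4: 12×3 + 10×1 + 15×4 + 14×4 + 11×3 = 195
Option 5: 12×4 + 10×5 + 15×5 + 14×6 + 11×5 = 312
Option 6: 12×1 + 10×6 + 15×1 + 14×3 + 11×6 = 195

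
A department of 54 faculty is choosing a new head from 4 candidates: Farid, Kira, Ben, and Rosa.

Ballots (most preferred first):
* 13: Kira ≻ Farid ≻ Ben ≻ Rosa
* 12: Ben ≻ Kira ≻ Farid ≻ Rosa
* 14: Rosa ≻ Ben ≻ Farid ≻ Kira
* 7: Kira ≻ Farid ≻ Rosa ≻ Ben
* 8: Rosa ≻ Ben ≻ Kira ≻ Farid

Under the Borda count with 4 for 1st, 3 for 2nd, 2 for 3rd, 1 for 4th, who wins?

Farid: 13×3 + 12×2 + 14×2 + 7×3 + 8×1 = 120
Kira: 13×4 + 12×3 + 14×1 + 7×4 + 8×2 = 146
Ben: 13×2 + 12×4 + 14×3 + 7×1 + 8×3 = 147
Rosa: 13×1 + 12×1 + 14×4 + 7×2 + 8×4 = 127

Ben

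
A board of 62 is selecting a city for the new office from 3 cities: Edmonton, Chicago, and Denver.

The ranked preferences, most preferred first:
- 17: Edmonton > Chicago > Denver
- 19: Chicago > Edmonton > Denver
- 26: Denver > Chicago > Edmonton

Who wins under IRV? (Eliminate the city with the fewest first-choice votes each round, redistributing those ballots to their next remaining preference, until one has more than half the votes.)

Chicago

Round 1: Edmonton 17, Chicago 19, Denver 26. Edmonton eliminated.
Round 2: Chicago 36, Denver 26. Chicago has a majority (≥32).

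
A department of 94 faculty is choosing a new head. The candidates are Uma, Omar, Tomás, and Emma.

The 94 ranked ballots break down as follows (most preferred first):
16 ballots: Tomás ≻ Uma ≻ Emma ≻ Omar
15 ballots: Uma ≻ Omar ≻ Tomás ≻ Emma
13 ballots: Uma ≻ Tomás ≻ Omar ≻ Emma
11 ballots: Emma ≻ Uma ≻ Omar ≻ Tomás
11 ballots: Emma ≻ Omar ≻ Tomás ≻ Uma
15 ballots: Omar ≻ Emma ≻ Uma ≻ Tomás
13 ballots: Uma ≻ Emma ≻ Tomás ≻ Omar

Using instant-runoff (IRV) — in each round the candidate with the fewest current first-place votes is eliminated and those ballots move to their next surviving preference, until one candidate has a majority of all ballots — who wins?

Round 1: Uma 41, Omar 15, Tomás 16, Emma 22. Omar eliminated.
Round 2: Uma 41, Tomás 16, Emma 37. Tomás eliminated.
Round 3: Uma 57, Emma 37. Uma has a majority (≥48).

Uma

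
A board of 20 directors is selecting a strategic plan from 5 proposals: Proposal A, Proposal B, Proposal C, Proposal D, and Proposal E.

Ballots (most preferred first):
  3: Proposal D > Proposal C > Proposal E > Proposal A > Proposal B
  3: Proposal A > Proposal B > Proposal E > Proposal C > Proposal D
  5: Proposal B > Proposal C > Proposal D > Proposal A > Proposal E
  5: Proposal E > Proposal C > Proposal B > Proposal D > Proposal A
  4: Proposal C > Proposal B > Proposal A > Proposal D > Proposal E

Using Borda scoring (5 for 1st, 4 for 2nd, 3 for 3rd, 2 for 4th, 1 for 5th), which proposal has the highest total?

Proposal C

Proposal A: 3×2 + 3×5 + 5×2 + 5×1 + 4×3 = 48
Proposal B: 3×1 + 3×4 + 5×5 + 5×3 + 4×4 = 71
Proposal C: 3×4 + 3×2 + 5×4 + 5×4 + 4×5 = 78
Proposal D: 3×5 + 3×1 + 5×3 + 5×2 + 4×2 = 51
Proposal E: 3×3 + 3×3 + 5×1 + 5×5 + 4×1 = 52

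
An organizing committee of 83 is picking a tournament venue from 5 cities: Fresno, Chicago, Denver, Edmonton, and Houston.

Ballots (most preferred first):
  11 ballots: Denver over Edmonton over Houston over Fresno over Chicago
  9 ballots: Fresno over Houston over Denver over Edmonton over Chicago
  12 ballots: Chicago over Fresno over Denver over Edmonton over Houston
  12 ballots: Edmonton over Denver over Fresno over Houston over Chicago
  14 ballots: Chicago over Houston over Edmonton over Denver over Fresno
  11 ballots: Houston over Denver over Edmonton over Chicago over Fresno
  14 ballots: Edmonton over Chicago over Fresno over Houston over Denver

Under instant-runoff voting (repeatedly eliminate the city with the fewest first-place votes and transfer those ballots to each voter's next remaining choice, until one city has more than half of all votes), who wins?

Round 1: Fresno 9, Chicago 26, Denver 11, Edmonton 26, Houston 11. Fresno eliminated.
Round 2: Chicago 26, Denver 11, Edmonton 26, Houston 20. Denver eliminated.
Round 3: Chicago 26, Edmonton 37, Houston 20. Houston eliminated.
Round 4: Chicago 26, Edmonton 57. Edmonton has a majority (≥42).

Edmonton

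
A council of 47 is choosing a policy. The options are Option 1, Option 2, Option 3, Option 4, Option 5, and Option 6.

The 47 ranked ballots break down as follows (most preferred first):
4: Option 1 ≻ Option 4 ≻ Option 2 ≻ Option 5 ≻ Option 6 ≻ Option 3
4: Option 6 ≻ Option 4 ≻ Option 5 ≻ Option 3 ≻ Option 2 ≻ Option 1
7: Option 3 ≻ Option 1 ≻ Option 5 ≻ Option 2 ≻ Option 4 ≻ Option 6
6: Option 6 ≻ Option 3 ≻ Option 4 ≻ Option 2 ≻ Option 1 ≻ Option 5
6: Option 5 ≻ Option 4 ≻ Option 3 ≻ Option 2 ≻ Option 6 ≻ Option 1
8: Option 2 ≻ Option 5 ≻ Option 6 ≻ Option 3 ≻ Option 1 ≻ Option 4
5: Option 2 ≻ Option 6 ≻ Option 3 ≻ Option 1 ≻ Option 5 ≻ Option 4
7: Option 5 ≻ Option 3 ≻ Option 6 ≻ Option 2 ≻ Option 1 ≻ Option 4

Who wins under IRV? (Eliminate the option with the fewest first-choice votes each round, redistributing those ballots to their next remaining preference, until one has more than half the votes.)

Option 5

Round 1: Option 1 4, Option 2 13, Option 3 7, Option 4 0, Option 5 13, Option 6 10. Option 4 eliminated.
Round 2: Option 1 4, Option 2 13, Option 3 7, Option 5 13, Option 6 10. Option 1 eliminated.
Round 3: Option 2 17, Option 3 7, Option 5 13, Option 6 10. Option 3 eliminated.
Round 4: Option 2 17, Option 5 20, Option 6 10. Option 6 eliminated.
Round 5: Option 2 23, Option 5 24. Option 5 has a majority (≥24).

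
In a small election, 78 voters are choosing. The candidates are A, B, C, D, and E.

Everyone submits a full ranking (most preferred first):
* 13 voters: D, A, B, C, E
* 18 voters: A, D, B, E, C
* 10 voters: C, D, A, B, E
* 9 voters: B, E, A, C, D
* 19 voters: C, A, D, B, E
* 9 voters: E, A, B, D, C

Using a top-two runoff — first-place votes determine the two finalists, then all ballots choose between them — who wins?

Round 1 first-place votes: A 18, B 9, C 29, D 13, E 9. C and A advance.
Runoff: C is ranked above A on 29 ballots, A above C on 49.

A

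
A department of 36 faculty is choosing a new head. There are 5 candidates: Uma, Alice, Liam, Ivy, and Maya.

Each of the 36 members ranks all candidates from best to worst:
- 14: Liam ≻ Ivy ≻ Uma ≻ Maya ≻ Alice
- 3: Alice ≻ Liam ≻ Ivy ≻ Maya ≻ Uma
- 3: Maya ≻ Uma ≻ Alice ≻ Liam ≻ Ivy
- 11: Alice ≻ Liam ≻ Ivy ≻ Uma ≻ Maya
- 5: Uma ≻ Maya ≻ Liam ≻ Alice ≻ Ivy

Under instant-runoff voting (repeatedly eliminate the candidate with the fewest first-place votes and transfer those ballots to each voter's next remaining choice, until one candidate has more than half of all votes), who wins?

Round 1: Uma 5, Alice 14, Liam 14, Ivy 0, Maya 3. Ivy eliminated.
Round 2: Uma 5, Alice 14, Liam 14, Maya 3. Maya eliminated.
Round 3: Uma 8, Alice 14, Liam 14. Uma eliminated.
Round 4: Alice 17, Liam 19. Liam has a majority (≥19).

Liam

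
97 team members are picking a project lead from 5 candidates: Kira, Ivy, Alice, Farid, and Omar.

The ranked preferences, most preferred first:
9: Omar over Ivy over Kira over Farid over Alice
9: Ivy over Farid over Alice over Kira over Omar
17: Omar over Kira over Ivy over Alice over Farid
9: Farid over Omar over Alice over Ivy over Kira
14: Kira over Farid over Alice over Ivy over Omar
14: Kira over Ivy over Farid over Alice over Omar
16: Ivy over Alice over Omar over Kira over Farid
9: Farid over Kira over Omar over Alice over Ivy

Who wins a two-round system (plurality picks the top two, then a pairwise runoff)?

Omar

Round 1 first-place votes: Kira 28, Ivy 25, Alice 0, Farid 18, Omar 26. Kira and Omar advance.
Runoff: Kira is ranked above Omar on 46 ballots, Omar above Kira on 51.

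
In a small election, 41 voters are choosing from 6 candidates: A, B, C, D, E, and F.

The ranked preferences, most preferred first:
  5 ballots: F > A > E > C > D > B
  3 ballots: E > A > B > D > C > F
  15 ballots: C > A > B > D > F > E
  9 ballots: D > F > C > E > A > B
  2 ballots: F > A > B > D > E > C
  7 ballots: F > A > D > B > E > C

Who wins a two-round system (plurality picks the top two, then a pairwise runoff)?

F

Round 1 first-place votes: A 0, B 0, C 15, D 9, E 3, F 14. C and F advance.
Runoff: C is ranked above F on 18 ballots, F above C on 23.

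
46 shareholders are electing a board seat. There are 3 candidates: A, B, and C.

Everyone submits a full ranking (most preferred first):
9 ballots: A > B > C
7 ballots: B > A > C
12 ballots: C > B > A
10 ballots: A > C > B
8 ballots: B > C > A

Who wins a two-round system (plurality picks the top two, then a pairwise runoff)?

Round 1 first-place votes: A 19, B 15, C 12. A and B advance.
Runoff: A is ranked above B on 19 ballots, B above A on 27.

B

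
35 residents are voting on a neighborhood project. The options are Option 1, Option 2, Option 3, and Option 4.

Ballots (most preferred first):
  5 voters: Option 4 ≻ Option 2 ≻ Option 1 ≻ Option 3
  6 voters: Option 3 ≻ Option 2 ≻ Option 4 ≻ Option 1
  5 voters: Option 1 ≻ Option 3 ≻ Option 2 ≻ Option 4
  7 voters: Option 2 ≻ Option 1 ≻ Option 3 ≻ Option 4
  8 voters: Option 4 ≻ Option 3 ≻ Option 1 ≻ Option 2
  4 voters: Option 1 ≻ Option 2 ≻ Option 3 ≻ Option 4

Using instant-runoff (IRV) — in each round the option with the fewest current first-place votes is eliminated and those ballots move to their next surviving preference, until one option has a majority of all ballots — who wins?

Round 1: Option 1 9, Option 2 7, Option 3 6, Option 4 13. Option 3 eliminated.
Round 2: Option 1 9, Option 2 13, Option 4 13. Option 1 eliminated.
Round 3: Option 2 22, Option 4 13. Option 2 has a majority (≥18).

Option 2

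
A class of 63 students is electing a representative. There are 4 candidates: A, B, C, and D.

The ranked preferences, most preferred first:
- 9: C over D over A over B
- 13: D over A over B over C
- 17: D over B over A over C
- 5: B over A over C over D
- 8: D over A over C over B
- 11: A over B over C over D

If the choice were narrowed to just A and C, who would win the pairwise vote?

A is ranked above C on 54 ballots; C above A on 9.

A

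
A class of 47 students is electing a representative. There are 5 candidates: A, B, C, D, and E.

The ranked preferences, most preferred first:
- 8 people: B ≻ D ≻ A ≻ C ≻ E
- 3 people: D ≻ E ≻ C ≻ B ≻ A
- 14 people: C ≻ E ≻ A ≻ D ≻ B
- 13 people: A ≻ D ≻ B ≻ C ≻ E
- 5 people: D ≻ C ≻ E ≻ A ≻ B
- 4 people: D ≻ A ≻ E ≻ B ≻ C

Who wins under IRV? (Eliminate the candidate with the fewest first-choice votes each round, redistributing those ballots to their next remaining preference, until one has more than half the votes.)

D

Round 1: A 13, B 8, C 14, D 12, E 0. E eliminated.
Round 2: A 13, B 8, C 14, D 12. B eliminated.
Round 3: A 13, C 14, D 20. A eliminated.
Round 4: C 14, D 33. D has a majority (≥24).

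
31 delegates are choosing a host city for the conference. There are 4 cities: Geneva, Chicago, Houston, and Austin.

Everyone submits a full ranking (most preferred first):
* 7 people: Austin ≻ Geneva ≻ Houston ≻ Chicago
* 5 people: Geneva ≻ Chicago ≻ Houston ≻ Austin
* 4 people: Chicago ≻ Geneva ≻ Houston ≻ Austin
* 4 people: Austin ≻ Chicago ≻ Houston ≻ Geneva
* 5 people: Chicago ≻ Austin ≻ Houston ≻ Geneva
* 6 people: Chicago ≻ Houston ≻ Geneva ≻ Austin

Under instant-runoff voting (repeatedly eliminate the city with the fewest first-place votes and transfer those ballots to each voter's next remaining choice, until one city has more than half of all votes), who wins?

Round 1: Geneva 5, Chicago 15, Houston 0, Austin 11. Houston eliminated.
Round 2: Geneva 5, Chicago 15, Austin 11. Geneva eliminated.
Round 3: Chicago 20, Austin 11. Chicago has a majority (≥16).

Chicago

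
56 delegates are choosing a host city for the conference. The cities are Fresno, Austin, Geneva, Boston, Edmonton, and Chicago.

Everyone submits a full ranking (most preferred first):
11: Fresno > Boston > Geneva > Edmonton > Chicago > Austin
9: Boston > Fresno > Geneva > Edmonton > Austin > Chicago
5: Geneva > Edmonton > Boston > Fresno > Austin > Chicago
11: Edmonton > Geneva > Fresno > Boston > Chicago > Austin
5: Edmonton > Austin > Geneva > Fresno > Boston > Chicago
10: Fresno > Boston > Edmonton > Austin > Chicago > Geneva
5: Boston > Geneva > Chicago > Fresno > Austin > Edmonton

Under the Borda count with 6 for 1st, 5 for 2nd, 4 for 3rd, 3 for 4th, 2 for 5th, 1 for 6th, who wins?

Fresno

Fresno: 11×6 + 9×5 + 5×3 + 11×4 + 5×3 + 10×6 + 5×3 = 260
Austin: 11×1 + 9×2 + 5×2 + 11×1 + 5×5 + 10×3 + 5×2 = 115
Geneva: 11×4 + 9×4 + 5×6 + 11×5 + 5×4 + 10×1 + 5×5 = 220
Boston: 11×5 + 9×6 + 5×4 + 11×3 + 5×2 + 10×5 + 5×6 = 252
Edmonton: 11×3 + 9×3 + 5×5 + 11×6 + 5×6 + 10×4 + 5×1 = 226
Chicago: 11×2 + 9×1 + 5×1 + 11×2 + 5×1 + 10×2 + 5×4 = 103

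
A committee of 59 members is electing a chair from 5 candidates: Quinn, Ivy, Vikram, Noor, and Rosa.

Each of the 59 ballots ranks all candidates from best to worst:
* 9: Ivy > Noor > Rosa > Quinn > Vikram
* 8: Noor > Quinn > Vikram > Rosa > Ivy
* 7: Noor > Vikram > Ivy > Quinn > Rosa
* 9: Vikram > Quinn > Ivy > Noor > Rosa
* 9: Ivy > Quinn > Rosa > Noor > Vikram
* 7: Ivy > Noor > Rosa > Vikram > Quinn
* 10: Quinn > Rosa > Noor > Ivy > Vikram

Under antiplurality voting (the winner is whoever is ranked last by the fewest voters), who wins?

Last-place votes: Quinn 7, Ivy 8, Vikram 28, Noor 0, Rosa 16.

Noor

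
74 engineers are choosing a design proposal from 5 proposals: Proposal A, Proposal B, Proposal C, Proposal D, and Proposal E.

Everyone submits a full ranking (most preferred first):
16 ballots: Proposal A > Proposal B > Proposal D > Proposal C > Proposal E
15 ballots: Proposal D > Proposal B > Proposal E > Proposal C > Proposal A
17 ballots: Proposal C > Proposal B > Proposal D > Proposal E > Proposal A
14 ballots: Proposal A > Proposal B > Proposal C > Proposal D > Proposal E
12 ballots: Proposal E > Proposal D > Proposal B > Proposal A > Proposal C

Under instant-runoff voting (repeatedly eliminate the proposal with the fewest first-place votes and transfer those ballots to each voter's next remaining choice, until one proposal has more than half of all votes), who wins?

Round 1: Proposal A 30, Proposal B 0, Proposal C 17, Proposal D 15, Proposal E 12. Proposal B eliminated.
Round 2: Proposal A 30, Proposal C 17, Proposal D 15, Proposal E 12. Proposal E eliminated.
Round 3: Proposal A 30, Proposal C 17, Proposal D 27. Proposal C eliminated.
Round 4: Proposal A 30, Proposal D 44. Proposal D has a majority (≥38).

Proposal D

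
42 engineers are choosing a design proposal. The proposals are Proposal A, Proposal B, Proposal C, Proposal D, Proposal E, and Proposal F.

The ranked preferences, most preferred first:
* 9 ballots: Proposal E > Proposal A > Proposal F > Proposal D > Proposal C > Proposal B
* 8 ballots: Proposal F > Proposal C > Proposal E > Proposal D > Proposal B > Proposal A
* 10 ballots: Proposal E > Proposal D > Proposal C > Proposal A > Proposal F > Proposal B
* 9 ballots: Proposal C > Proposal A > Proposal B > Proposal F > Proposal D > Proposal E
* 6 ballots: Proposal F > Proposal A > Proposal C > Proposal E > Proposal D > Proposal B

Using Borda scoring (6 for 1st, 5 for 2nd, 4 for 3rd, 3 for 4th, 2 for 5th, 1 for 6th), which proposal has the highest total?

Proposal A: 9×5 + 8×1 + 10×3 + 9×5 + 6×5 = 158
Proposal B: 9×1 + 8×2 + 10×1 + 9×4 + 6×1 = 77
Proposal C: 9×2 + 8×5 + 10×4 + 9×6 + 6×4 = 176
Proposal D: 9×3 + 8×3 + 10×5 + 9×2 + 6×2 = 131
Proposal E: 9×6 + 8×4 + 10×6 + 9×1 + 6×3 = 173
Proposal F: 9×4 + 8×6 + 10×2 + 9×3 + 6×6 = 167

Proposal C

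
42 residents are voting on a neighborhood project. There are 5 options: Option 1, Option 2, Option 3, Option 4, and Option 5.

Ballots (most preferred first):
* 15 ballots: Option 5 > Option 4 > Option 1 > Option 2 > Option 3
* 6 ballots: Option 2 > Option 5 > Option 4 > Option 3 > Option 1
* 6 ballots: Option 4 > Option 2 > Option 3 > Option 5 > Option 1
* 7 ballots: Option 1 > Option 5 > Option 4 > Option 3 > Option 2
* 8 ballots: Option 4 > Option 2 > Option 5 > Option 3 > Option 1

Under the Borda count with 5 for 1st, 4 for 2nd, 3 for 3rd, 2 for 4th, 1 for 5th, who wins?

Option 1: 15×3 + 6×1 + 6×1 + 7×5 + 8×1 = 100
Option 2: 15×2 + 6×5 + 6×4 + 7×1 + 8×4 = 123
Option 3: 15×1 + 6×2 + 6×3 + 7×2 + 8×2 = 75
Option 4: 15×4 + 6×3 + 6×5 + 7×3 + 8×5 = 169
Option 5: 15×5 + 6×4 + 6×2 + 7×4 + 8×3 = 163

Option 4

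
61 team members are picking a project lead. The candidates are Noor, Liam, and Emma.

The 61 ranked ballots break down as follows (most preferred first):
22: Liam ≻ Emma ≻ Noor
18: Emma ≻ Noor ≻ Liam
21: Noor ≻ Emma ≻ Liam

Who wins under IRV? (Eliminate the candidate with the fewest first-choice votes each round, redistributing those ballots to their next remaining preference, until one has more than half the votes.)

Noor

Round 1: Noor 21, Liam 22, Emma 18. Emma eliminated.
Round 2: Noor 39, Liam 22. Noor has a majority (≥31).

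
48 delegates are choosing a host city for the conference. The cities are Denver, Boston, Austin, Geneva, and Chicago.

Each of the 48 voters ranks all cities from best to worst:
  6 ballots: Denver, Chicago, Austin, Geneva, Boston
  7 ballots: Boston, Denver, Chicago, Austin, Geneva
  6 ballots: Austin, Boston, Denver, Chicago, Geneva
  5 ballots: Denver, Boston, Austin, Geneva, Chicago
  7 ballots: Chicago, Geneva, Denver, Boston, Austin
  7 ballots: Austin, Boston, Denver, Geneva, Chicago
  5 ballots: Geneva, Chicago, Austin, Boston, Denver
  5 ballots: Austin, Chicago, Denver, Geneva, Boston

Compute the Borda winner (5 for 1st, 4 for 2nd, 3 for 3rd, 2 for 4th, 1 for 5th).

Denver: 6×5 + 7×4 + 6×3 + 5×5 + 7×3 + 7×3 + 5×1 + 5×3 = 163
Boston: 6×1 + 7×5 + 6×4 + 5×4 + 7×2 + 7×4 + 5×2 + 5×1 = 142
Austin: 6×3 + 7×2 + 6×5 + 5×3 + 7×1 + 7×5 + 5×3 + 5×5 = 159
Geneva: 6×2 + 7×1 + 6×1 + 5×2 + 7×4 + 7×2 + 5×5 + 5×2 = 112
Chicago: 6×4 + 7×3 + 6×2 + 5×1 + 7×5 + 7×1 + 5×4 + 5×4 = 144

Denver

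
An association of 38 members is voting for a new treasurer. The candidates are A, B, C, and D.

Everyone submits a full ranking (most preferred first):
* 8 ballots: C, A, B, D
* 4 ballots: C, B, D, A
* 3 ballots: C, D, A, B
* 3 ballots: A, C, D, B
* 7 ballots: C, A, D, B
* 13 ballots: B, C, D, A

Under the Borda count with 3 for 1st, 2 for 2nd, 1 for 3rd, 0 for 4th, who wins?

C

A: 8×2 + 4×0 + 3×1 + 3×3 + 7×2 + 13×0 = 42
B: 8×1 + 4×2 + 3×0 + 3×0 + 7×0 + 13×3 = 55
C: 8×3 + 4×3 + 3×3 + 3×2 + 7×3 + 13×2 = 98
D: 8×0 + 4×1 + 3×2 + 3×1 + 7×1 + 13×1 = 33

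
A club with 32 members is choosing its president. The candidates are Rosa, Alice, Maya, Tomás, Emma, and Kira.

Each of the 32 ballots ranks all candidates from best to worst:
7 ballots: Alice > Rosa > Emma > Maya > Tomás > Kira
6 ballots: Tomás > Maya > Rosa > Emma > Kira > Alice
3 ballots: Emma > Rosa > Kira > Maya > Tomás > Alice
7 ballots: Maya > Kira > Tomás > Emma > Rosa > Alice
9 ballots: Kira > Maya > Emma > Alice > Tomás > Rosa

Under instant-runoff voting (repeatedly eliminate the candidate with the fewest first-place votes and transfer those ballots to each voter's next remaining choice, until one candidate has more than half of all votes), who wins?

Maya

Round 1: Rosa 0, Alice 7, Maya 7, Tomás 6, Emma 3, Kira 9. Rosa eliminated.
Round 2: Alice 7, Maya 7, Tomás 6, Emma 3, Kira 9. Emma eliminated.
Round 3: Alice 7, Maya 7, Tomás 6, Kira 12. Tomás eliminated.
Round 4: Alice 7, Maya 13, Kira 12. Alice eliminated.
Round 5: Maya 20, Kira 12. Maya has a majority (≥17).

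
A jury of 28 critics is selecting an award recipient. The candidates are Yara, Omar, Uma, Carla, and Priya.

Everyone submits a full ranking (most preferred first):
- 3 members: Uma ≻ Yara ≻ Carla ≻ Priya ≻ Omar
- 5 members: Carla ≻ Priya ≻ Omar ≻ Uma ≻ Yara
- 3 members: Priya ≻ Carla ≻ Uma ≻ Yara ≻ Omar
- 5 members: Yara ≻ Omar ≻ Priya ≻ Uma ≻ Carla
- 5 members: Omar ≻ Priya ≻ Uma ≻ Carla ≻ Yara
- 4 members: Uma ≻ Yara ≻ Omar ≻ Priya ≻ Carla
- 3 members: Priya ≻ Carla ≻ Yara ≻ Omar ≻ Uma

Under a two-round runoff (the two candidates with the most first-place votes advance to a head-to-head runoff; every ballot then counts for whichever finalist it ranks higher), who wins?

Priya

Round 1 first-place votes: Yara 5, Omar 5, Uma 7, Carla 5, Priya 6. Uma and Priya advance.
Runoff: Uma is ranked above Priya on 7 ballots, Priya above Uma on 21.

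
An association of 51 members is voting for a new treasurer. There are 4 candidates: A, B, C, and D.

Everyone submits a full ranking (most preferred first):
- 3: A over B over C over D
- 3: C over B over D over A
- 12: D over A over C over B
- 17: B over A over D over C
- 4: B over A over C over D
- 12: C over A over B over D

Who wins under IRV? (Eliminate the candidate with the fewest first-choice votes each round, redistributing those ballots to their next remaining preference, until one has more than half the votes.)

Round 1: A 3, B 21, C 15, D 12. A eliminated.
Round 2: B 24, C 15, D 12. D eliminated.
Round 3: B 24, C 27. C has a majority (≥26).

C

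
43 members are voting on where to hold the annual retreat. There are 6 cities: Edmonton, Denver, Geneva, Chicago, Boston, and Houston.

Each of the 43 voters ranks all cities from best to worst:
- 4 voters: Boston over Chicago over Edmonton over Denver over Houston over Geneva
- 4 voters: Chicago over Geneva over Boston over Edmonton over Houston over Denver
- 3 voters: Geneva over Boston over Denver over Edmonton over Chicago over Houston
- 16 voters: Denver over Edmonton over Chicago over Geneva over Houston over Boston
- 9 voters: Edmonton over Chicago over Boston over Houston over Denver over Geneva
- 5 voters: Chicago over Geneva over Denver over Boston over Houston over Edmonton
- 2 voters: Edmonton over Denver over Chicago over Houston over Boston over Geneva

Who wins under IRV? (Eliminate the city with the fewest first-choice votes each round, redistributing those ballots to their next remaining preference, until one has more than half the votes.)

Chicago

Round 1: Edmonton 11, Denver 16, Geneva 3, Chicago 9, Boston 4, Houston 0. Houston eliminated.
Round 2: Edmonton 11, Denver 16, Geneva 3, Chicago 9, Boston 4. Geneva eliminated.
Round 3: Edmonton 11, Denver 16, Chicago 9, Boston 7. Boston eliminated.
Round 4: Edmonton 11, Denver 19, Chicago 13. Edmonton eliminated.
Round 5: Denver 21, Chicago 22. Chicago has a majority (≥22).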